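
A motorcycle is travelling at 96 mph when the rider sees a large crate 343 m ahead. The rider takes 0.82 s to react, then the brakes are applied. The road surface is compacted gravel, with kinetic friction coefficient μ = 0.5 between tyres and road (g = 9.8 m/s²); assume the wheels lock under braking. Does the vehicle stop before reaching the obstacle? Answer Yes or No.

Yes

96 mph × 0.44704 = 42.9158 m/s.
a = μg = 0.5 × 9.8 = 4.900 m/s².
Reaction distance = 42.9158 × 0.82 = 35.191 m.
Braking distance = v²/(2a) = 1841.766 / 9.800 = 187.935 m.
Total stopping distance = 35.191 + 187.935 = 223.126 m, vs 343 m available — it stops with 343 − 223.126 = 119.874 m to spare.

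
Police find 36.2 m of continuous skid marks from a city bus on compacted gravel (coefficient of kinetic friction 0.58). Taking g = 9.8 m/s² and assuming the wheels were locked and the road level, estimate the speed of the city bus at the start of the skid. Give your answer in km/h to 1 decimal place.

Deceleration a = μg = 0.58 × 9.8 = 5.684 m/s².
v = √(2a·d) = √(2 × 5.684 × 36.2) = √411.522 = 20.2860 m/s.
= 20.2860 × 3.6 = 73.030 km/h.

Initial speed ≈ 73.0 km/h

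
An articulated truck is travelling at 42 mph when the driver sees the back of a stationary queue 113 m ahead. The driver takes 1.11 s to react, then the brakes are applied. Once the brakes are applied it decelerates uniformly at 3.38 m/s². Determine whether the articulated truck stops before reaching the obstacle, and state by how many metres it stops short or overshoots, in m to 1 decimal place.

Yes — it stops 40.0 m short of the obstacle

42 mph × 0.44704 = 18.7757 m/s.
Reaction distance = 18.7757 × 1.11 = 20.841 m.
Braking distance = v²/(2a) = 352.527 / 6.760 = 52.149 m.
Total stopping distance = 20.841 + 52.149 = 72.990 m, vs 113 m available — it stops with 113 − 72.990 = 40.010 m to spare.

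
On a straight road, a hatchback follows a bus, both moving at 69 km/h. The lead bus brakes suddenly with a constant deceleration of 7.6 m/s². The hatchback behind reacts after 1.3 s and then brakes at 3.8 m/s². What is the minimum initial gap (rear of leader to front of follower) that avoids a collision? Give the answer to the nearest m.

Minimum gap ≈ 49 m

69 km/h ÷ 3.6 = 19.1667 m/s.
Leader travels v²/(2a_L) = 367.362 / 15.200 = 24.169 m before stopping.
Follower covers v·t_r = 19.1667 × 1.3 = 24.917 m while reacting, then v²/(2a_F) = 367.362 / 7.600 = 48.337 m while braking, for a total of 24.917 + 48.337 = 73.254 m.
Since a_F ≤ a_L and the follower starts braking later, the follower is never slower than the leader, so the closest approach is when both have stopped.
Minimum gap = 73.254 − 24.169 = 49.085 m.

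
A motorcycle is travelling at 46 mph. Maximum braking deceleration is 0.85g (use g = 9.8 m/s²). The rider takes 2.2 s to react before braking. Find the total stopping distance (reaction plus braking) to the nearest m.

46 mph × 0.44704 = 20.5638 m/s.
a = 0.85 × 9.8 = 8.330 m/s².
Reaction distance = v·t_r = 20.5638 × 2.2 = 45.240 m.
Braking distance = v²/(2a) = 20.5638² / (2 × 8.330) = 422.870 / 16.660 = 25.382 m.
Total = 45.240 + 25.382 = 70.622 m.

Total stopping distance ≈ 71 m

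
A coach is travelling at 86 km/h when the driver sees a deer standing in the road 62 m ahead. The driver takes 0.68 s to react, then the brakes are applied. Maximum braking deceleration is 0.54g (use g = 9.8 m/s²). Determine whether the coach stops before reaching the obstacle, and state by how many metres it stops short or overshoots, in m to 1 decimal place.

No — it overshoots by 8.2 m

86 km/h ÷ 3.6 = 23.8889 m/s.
a = 0.54 × 9.8 = 5.292 m/s².
Reaction distance = 23.8889 × 0.68 = 16.244 m.
Braking distance = v²/(2a) = 570.680 / 10.584 = 53.919 m.
Total stopping distance = 16.244 + 53.919 = 70.163 m, vs 62 m available — it cannot stop in time and overshoots by 70.163 − 62 = 8.163 m.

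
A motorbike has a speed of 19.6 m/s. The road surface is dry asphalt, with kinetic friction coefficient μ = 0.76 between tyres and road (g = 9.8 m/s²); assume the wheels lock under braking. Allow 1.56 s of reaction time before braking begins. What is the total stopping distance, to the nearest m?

a = μg = 0.76 × 9.8 = 7.448 m/s².
Reaction distance = v·t_r = 19.6000 × 1.56 = 30.576 m.
Braking distance = v²/(2a) = 19.6000² / (2 × 7.448) = 384.160 / 14.896 = 25.789 m.
Total = 30.576 + 25.789 = 56.365 m.

Total stopping distance ≈ 56 m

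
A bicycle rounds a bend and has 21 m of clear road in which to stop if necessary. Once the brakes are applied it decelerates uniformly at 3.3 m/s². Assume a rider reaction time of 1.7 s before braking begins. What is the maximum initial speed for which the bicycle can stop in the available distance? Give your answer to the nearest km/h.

Maximum speed ≈ 27 km/h

Stopping distance: v·t_r + v²/(2a) = 21 with t_r = 1.7 s and a = 3.300 m/s².
So v² + 11.220 v − 138.60 = 0.
Positive root: v = −a·t_r + √((a·t_r)² + 2a·d) = −5.610 + √(31.472 + 138.60) = 7.4312 m/s.
7.4312 m/s × 3.6 = 26.752 km/h.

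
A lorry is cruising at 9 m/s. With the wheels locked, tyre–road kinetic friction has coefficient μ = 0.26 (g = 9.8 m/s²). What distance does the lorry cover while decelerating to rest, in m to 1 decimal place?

a = μg = 0.26 × 9.8 = 2.548 m/s².
Braking distance = v²/(2a) = 9.0000² / (2 × 2.548) = 81.000 / 5.096 = 15.895 m.

Braking distance ≈ 15.9 m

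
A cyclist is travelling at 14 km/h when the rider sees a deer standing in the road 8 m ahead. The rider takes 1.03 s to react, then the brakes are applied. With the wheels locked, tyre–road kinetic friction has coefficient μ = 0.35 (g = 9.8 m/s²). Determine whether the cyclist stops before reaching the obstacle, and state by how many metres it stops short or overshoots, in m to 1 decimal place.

14 km/h ÷ 3.6 = 3.8889 m/s.
a = μg = 0.35 × 9.8 = 3.430 m/s².
Reaction distance = 3.8889 × 1.03 = 4.006 m.
Braking distance = v²/(2a) = 15.124 / 6.860 = 2.205 m.
Total stopping distance = 4.006 + 2.205 = 6.211 m, vs 8 m available — it stops with 8 − 6.211 = 1.789 m to spare.

Yes — it stops 1.8 m short of the obstacle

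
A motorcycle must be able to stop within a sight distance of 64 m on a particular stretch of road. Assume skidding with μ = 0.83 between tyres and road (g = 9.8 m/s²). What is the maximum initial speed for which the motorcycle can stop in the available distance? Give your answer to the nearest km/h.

a = μg = 0.83 × 9.8 = 8.134 m/s².
v²/(2a) = d ⇒ v = √(2 × 8.134 × 64) = √1041.15 = 32.2669 m/s.
32.2669 m/s × 3.6 = 116.161 km/h.

Maximum speed ≈ 116 km/h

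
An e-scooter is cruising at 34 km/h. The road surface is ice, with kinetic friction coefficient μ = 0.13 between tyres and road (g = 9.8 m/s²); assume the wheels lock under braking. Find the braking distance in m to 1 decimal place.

Braking distance ≈ 35.0 m

34 km/h ÷ 3.6 = 9.4444 m/s.
a = μg = 0.13 × 9.8 = 1.274 m/s².
Braking distance = v²/(2a) = 9.4444² / (2 × 1.274) = 89.197 / 2.548 = 35.007 m.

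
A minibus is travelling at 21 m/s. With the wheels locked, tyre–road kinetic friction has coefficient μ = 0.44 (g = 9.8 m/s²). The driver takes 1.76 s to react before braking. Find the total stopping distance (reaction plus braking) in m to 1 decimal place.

a = μg = 0.44 × 9.8 = 4.312 m/s².
Reaction distance = v·t_r = 21.0000 × 1.76 = 36.960 m.
Braking distance = v²/(2a) = 21.0000² / (2 × 4.312) = 441.000 / 8.624 = 51.136 m.
Total = 36.960 + 51.136 = 88.096 m.

Total stopping distance ≈ 88.1 m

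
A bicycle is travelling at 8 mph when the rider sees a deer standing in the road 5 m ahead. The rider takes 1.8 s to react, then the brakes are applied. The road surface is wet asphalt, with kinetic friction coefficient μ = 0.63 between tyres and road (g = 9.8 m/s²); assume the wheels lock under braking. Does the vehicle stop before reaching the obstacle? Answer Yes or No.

8 mph × 0.44704 = 3.5763 m/s.
a = μg = 0.63 × 9.8 = 6.174 m/s².
Reaction distance = 3.5763 × 1.8 = 6.437 m.
Braking distance = v²/(2a) = 12.790 / 12.348 = 1.036 m.
Total stopping distance = 6.437 + 1.036 = 7.473 m, vs 5 m available — it cannot stop in time and overshoots by 7.473 − 5 = 2.473 m.

No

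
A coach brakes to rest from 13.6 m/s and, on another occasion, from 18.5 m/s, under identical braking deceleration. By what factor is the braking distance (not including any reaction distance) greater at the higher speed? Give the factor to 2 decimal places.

Braking distance d = v²/(2a), so with a fixed, d ∝ v².
Factor = (18.5/13.6)² = 1.3603² = 1.8504.

Factor ≈ 1.85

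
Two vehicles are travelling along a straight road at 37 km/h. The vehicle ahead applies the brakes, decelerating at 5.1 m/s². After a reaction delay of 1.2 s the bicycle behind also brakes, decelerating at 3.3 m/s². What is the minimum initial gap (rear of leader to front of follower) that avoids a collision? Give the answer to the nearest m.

Minimum gap ≈ 18 m

37 km/h ÷ 3.6 = 10.2778 m/s.
Leader travels v²/(2a_L) = 105.633 / 10.200 = 10.356 m before stopping.
Follower covers v·t_r = 10.2778 × 1.2 = 12.333 m while reacting, then v²/(2a_F) = 105.633 / 6.600 = 16.005 m while braking, for a total of 12.333 + 16.005 = 28.338 m.
Since a_F ≤ a_L and the follower starts braking later, the follower is never slower than the leader, so the closest approach is when both have stopped.
Minimum gap = 28.338 − 10.356 = 17.982 m.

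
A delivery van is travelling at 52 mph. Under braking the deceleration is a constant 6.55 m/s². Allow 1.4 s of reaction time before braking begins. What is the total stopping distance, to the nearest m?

52 mph × 0.44704 = 23.2461 m/s.
Reaction distance = v·t_r = 23.2461 × 1.4 = 32.545 m.
Braking distance = v²/(2a) = 23.2461² / (2 × 6.550) = 540.381 / 13.100 = 41.250 m.
Total = 32.545 + 41.250 = 73.795 m.

Total stopping distance ≈ 74 m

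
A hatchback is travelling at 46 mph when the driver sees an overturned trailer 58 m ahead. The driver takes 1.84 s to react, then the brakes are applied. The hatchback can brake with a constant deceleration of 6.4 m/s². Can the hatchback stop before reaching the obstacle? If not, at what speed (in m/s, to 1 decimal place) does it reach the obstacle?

46 mph × 0.44704 = 20.5638 m/s.
Reaction distance = 20.5638 × 1.84 = 37.837 m.
Braking distance needed to stop: v²/(2a) = 422.870 / 12.800 = 33.037 m, so total needed = 37.837 + 33.037 = 70.874 m > 58 m — it cannot stop.
Distance remaining when braking begins: 58 − 37.837 = 20.163 m.
v² = v₀² − 2a·d = 422.870 − 2 × 6.400 × 20.163 = 164.784 m²/s².
v = √164.784 = 12.837 m/s.

No — it strikes the obstacle at 12.8 m/s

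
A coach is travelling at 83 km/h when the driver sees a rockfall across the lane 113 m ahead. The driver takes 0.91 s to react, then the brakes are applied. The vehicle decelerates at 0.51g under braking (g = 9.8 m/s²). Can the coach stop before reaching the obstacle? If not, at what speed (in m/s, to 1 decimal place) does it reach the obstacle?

83 km/h ÷ 3.6 = 23.0556 m/s.
a = 0.51 × 9.8 = 4.998 m/s².
Reaction distance = 23.0556 × 0.91 = 20.981 m.
Braking distance = v²/(2a) = 531.561 / 9.996 = 53.177 m.
Total stopping distance = 20.981 + 53.177 = 74.158 m, vs 113 m available — it stops with 113 − 74.158 = 38.842 m to spare.

Yes — it stops about 38.8 m short of the obstacle, so it never reaches it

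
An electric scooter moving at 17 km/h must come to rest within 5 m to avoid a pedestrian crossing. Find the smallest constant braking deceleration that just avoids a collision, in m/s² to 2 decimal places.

17 km/h ÷ 3.6 = 4.7222 m/s.
v² = 2a·d ⇒ a = v²/(2d) = 4.7222² / (2 × 5.000) = 22.299 / 10.000 = 2.2299 m/s².

Required deceleration ≈ 2.23 m/s²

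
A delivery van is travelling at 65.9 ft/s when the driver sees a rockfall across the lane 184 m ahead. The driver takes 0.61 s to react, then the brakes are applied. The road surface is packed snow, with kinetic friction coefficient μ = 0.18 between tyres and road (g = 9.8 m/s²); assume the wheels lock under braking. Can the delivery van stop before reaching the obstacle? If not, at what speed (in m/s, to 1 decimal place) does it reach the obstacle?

65.9 ft/s × 0.3048 = 20.0863 m/s.
a = μg = 0.18 × 9.8 = 1.764 m/s².
Reaction distance = 20.0863 × 0.61 = 12.253 m.
Braking distance = v²/(2a) = 403.459 / 3.528 = 114.359 m.
Total stopping distance = 12.253 + 114.359 = 126.612 m, vs 184 m available — it stops with 184 − 126.612 = 57.388 m to spare.

Yes — it stops about 57.4 m short of the obstacle, so it never reaches it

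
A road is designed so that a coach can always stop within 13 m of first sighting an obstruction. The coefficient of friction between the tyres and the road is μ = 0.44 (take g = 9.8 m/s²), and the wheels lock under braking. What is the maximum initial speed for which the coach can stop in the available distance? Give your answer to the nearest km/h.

a = μg = 0.44 × 9.8 = 4.312 m/s².
v²/(2a) = d ⇒ v = √(2 × 4.312 × 13) = √112.11 = 10.5882 m/s.
10.5882 m/s × 3.6 = 38.118 km/h.

Maximum speed ≈ 38 km/h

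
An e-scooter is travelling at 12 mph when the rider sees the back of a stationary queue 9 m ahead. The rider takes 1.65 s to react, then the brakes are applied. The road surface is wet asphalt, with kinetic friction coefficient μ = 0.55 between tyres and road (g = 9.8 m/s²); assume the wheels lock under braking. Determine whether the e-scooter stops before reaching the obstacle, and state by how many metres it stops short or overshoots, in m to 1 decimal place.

12 mph × 0.44704 = 5.3645 m/s.
a = μg = 0.55 × 9.8 = 5.390 m/s².
Reaction distance = 5.3645 × 1.65 = 8.851 m.
Braking distance = v²/(2a) = 28.778 / 10.780 = 2.670 m.
Total stopping distance = 8.851 + 2.670 = 11.521 m, vs 9 m available — it cannot stop in time and overshoots by 11.521 − 9 = 2.521 m.

No — it overshoots by 2.5 m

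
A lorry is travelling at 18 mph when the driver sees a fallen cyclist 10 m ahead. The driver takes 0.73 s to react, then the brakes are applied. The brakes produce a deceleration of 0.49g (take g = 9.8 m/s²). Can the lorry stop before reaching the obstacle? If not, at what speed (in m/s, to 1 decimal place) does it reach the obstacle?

18 mph × 0.44704 = 8.0467 m/s.
a = 0.49 × 9.8 = 4.802 m/s².
Reaction distance = 8.0467 × 0.73 = 5.874 m.
Braking distance needed to stop: v²/(2a) = 64.749 / 9.604 = 6.742 m, so total needed = 5.874 + 6.742 = 12.616 m > 10 m — it cannot stop.
Distance remaining when braking begins: 10 − 5.874 = 4.126 m.
v² = v₀² − 2a·d = 64.749 − 2 × 4.802 × 4.126 = 25.123 m²/s².
v = √25.123 = 5.012 m/s.

No — it strikes the obstacle at 5.0 m/s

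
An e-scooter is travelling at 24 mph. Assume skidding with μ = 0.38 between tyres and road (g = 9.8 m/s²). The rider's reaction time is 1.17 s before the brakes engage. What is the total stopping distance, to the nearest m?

Total stopping distance ≈ 28 m

24 mph × 0.44704 = 10.7290 m/s.
a = μg = 0.38 × 9.8 = 3.724 m/s².
Reaction distance = v·t_r = 10.7290 × 1.17 = 12.553 m.
Braking distance = v²/(2a) = 10.7290² / (2 × 3.724) = 115.111 / 7.448 = 15.455 m.
Total = 12.553 + 15.455 = 28.008 m.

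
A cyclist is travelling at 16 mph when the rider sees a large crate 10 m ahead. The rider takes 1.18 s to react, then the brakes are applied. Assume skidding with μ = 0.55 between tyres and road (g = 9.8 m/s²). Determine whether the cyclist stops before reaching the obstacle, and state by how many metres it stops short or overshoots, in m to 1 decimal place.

No — it overshoots by 3.2 m

16 mph × 0.44704 = 7.1526 m/s.
a = μg = 0.55 × 9.8 = 5.390 m/s².
Reaction distance = 7.1526 × 1.18 = 8.440 m.
Braking distance = v²/(2a) = 51.160 / 10.780 = 4.746 m.
Total stopping distance = 8.440 + 4.746 = 13.186 m, vs 10 m available — it cannot stop in time and overshoots by 13.186 − 10 = 3.186 m.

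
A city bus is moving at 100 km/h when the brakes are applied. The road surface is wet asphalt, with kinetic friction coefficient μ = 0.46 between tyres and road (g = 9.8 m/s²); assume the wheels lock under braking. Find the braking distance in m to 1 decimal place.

Braking distance ≈ 85.6 m

100 km/h ÷ 3.6 = 27.7778 m/s.
a = μg = 0.46 × 9.8 = 4.508 m/s².
Braking distance = v²/(2a) = 27.7778² / (2 × 4.508) = 771.606 / 9.016 = 85.582 m.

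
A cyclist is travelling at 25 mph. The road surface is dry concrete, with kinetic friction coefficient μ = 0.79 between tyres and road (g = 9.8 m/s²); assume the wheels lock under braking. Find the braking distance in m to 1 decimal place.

Braking distance ≈ 8.1 m

25 mph × 0.44704 = 11.1760 m/s.
a = μg = 0.79 × 9.8 = 7.742 m/s².
Braking distance = v²/(2a) = 11.1760² / (2 × 7.742) = 124.903 / 15.484 = 8.067 m.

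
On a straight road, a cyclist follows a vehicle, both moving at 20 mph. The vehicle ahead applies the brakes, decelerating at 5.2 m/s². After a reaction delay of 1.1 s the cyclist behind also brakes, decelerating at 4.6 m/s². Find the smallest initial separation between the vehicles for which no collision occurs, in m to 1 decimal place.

20 mph × 0.44704 = 8.9408 m/s.
Leader travels v²/(2a_L) = 79.938 / 10.400 = 7.686 m before stopping.
Follower covers v·t_r = 8.9408 × 1.1 = 9.835 m while reacting, then v²/(2a_F) = 79.938 / 9.200 = 8.689 m while braking, for a total of 9.835 + 8.689 = 18.524 m.
Since a_F ≤ a_L and the follower starts braking later, the follower is never slower than the leader, so the closest approach is when both have stopped.
Minimum gap = 18.524 − 7.686 = 10.838 m.

Minimum gap ≈ 10.8 m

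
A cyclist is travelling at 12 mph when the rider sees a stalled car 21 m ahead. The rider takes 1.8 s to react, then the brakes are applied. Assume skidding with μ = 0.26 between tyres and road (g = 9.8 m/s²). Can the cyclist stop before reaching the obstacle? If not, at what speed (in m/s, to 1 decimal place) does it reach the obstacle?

Yes — it stops about 5.7 m short of the obstacle, so it never reaches it

12 mph × 0.44704 = 5.3645 m/s.
a = μg = 0.26 × 9.8 = 2.548 m/s².
Reaction distance = 5.3645 × 1.8 = 9.656 m.
Braking distance = v²/(2a) = 28.778 / 5.096 = 5.647 m.
Total stopping distance = 9.656 + 5.647 = 15.303 m, vs 21 m available — it stops with 21 − 15.303 = 5.697 m to spare.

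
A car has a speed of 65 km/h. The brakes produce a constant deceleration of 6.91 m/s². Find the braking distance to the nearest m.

65 km/h ÷ 3.6 = 18.0556 m/s.
Braking distance = v²/(2a) = 18.0556² / (2 × 6.910) = 326.005 / 13.820 = 23.589 m.

Braking distance ≈ 24 m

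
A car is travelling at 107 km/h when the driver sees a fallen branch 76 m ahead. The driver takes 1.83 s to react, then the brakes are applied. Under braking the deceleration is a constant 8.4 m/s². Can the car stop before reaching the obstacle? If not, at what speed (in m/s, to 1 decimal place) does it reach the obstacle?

No — it strikes the obstacle at 22.8 m/s

107 km/h ÷ 3.6 = 29.7222 m/s.
Reaction distance = 29.7222 × 1.83 = 54.392 m.
Braking distance needed to stop: v²/(2a) = 883.409 / 16.800 = 52.584 m, so total needed = 54.392 + 52.584 = 106.976 m > 76 m — it cannot stop.
Distance remaining when braking begins: 76 − 54.392 = 21.608 m.
v² = v₀² − 2a·d = 883.409 − 2 × 8.400 × 21.608 = 520.395 m²/s².
v = √520.395 = 22.812 m/s.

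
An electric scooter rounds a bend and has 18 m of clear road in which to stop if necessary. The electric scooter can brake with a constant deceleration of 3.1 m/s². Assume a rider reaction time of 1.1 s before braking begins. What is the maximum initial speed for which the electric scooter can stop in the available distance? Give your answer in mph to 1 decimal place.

Maximum speed ≈ 17.2 mph

Stopping distance: v·t_r + v²/(2a) = 18 with t_r = 1.1 s and a = 3.100 m/s².
So v² + 6.820 v − 111.60 = 0.
Positive root: v = −a·t_r + √((a·t_r)² + 2a·d) = −3.410 + √(11.628 + 111.60) = 7.6908 m/s.
7.6908 m/s ÷ 0.44704 = 17.204 mph.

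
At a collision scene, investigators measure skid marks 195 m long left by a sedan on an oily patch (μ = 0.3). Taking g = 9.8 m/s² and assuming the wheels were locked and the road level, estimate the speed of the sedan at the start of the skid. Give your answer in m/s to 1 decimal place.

Initial speed ≈ 33.9 m/s

Deceleration a = μg = 0.3 × 9.8 = 2.940 m/s².
v = √(2a·d) = √(2 × 2.940 × 195) = √1146.600 = 33.8615 m/s.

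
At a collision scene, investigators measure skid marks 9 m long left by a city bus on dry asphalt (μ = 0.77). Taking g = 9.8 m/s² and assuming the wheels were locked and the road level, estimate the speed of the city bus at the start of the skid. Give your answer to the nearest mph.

Deceleration a = μg = 0.77 × 9.8 = 7.546 m/s².
v = √(2a·d) = √(2 × 7.546 × 9) = √135.828 = 11.6545 m/s.
= 11.6545 ÷ 0.44704 = 26.070 mph.

Initial speed ≈ 26 mph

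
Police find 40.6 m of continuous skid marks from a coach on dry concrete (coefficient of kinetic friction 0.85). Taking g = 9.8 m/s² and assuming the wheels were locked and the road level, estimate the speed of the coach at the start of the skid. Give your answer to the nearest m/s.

Deceleration a = μg = 0.85 × 9.8 = 8.330 m/s².
v = √(2a·d) = √(2 × 8.330 × 40.6) = √676.396 = 26.0076 m/s.

Initial speed ≈ 26 m/s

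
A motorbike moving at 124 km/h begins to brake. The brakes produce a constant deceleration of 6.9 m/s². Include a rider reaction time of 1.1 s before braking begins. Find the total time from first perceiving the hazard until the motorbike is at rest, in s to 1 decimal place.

124 km/h ÷ 3.6 = 34.4444 m/s.
Braking time = v/a = 34.4444 / 6.900 = 4.992 s.
Total = 1.1 + 4.992 = 6.092 s.

Total time ≈ 6.1 s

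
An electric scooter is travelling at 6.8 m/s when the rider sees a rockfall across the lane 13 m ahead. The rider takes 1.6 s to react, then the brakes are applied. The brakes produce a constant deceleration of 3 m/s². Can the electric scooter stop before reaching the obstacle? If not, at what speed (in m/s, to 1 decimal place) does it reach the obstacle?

Reaction distance = 6.8000 × 1.6 = 10.880 m.
Braking distance needed to stop: v²/(2a) = 46.240 / 6.000 = 7.707 m, so total needed = 10.880 + 7.707 = 18.587 m > 13 m — it cannot stop.
Distance remaining when braking begins: 13 − 10.880 = 2.120 m.
v² = v₀² − 2a·d = 46.240 − 2 × 3.000 × 2.120 = 33.520 m²/s².
v = √33.520 = 5.790 m/s.

No — it strikes the obstacle at 5.8 m/s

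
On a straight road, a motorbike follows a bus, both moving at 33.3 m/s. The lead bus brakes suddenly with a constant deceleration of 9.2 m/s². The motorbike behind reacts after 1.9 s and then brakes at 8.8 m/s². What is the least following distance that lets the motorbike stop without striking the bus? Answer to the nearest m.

Minimum gap ≈ 66 m

Leader travels v²/(2a_L) = 1108.890 / 18.400 = 60.266 m before stopping.
Follower covers v·t_r = 33.3000 × 1.9 = 63.270 m while reacting, then v²/(2a_F) = 1108.890 / 17.600 = 63.005 m while braking, for a total of 63.270 + 63.005 = 126.275 m.
Since a_F ≤ a_L and the follower starts braking later, the follower is never slower than the leader, so the closest approach is when both have stopped.
Minimum gap = 126.275 − 60.266 = 66.009 m.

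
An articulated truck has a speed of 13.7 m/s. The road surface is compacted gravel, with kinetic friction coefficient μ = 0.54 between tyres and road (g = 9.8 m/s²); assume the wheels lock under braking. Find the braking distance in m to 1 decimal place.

Braking distance ≈ 17.7 m

a = μg = 0.54 × 9.8 = 5.292 m/s².
Braking distance = v²/(2a) = 13.7000² / (2 × 5.292) = 187.690 / 10.584 = 17.733 m.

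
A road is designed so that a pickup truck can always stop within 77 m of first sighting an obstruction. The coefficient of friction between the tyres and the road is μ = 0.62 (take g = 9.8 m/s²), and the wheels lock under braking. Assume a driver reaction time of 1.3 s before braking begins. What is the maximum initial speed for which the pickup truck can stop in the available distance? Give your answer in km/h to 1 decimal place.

Maximum speed ≈ 85.3 km/h

a = μg = 0.62 × 9.8 = 6.076 m/s².
Stopping distance: v·t_r + v²/(2a) = 77 with t_r = 1.3 s and a = 6.076 m/s².
So v² + 15.798 v − 935.70 = 0.
Positive root: v = −a·t_r + √((a·t_r)² + 2a·d) = −7.899 + √(62.394 + 935.70) = 23.6936 m/s.
23.6936 m/s × 3.6 = 85.297 km/h.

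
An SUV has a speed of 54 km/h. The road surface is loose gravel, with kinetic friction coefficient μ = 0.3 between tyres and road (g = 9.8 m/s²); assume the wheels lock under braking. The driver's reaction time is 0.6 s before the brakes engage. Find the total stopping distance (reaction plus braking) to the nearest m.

54 km/h ÷ 3.6 = 15.0000 m/s.
a = μg = 0.3 × 9.8 = 2.940 m/s².
Reaction distance = v·t_r = 15.0000 × 0.6 = 9.000 m.
Braking distance = v²/(2a) = 15.0000² / (2 × 2.940) = 225.000 / 5.880 = 38.265 m.
Total = 9.000 + 38.265 = 47.265 m.

Total stopping distance ≈ 47 m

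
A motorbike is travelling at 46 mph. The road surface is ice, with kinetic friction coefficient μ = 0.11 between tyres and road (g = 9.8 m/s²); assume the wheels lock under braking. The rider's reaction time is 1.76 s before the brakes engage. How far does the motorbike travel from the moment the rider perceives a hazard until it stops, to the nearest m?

Total stopping distance ≈ 232 m

46 mph × 0.44704 = 20.5638 m/s.
a = μg = 0.11 × 9.8 = 1.078 m/s².
Reaction distance = v·t_r = 20.5638 × 1.76 = 36.192 m.
Braking distance = v²/(2a) = 20.5638² / (2 × 1.078) = 422.870 / 2.156 = 196.136 m.
Total = 36.192 + 196.136 = 232.328 m.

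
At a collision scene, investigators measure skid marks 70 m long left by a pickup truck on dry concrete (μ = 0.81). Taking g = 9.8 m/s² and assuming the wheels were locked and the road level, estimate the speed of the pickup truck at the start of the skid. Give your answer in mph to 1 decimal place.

Initial speed ≈ 74.6 mph

Deceleration a = μg = 0.81 × 9.8 = 7.938 m/s².
v = √(2a·d) = √(2 × 7.938 × 70) = √1111.320 = 33.3365 m/s.
= 33.3365 ÷ 0.44704 = 74.572 mph.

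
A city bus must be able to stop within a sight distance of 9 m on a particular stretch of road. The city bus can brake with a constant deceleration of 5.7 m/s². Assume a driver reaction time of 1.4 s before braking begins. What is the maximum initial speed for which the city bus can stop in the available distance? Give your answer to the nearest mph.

Maximum speed ≈ 11 mph

Stopping distance: v·t_r + v²/(2a) = 9 with t_r = 1.4 s and a = 5.700 m/s².
So v² + 15.960 v − 102.60 = 0.
Positive root: v = −a·t_r + √((a·t_r)² + 2a·d) = −7.980 + √(63.680 + 102.60) = 4.9150 m/s.
4.9150 m/s ÷ 0.44704 = 10.995 mph.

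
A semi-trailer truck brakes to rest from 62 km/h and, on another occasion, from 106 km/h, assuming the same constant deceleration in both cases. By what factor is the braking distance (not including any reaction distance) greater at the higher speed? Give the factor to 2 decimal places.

Braking distance d = v²/(2a), so with a fixed, d ∝ v².
Factor = (106/62)² = 1.7097² = 2.9231.

Factor ≈ 2.92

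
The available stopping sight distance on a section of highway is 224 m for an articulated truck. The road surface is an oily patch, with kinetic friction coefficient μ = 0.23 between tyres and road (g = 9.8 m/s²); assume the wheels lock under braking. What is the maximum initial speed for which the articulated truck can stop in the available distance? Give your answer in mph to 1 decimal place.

Maximum speed ≈ 71.1 mph

a = μg = 0.23 × 9.8 = 2.254 m/s².
v²/(2a) = d ⇒ v = √(2 × 2.254 × 224) = √1009.79 = 31.7772 m/s.
31.7772 m/s ÷ 0.44704 = 71.084 mph.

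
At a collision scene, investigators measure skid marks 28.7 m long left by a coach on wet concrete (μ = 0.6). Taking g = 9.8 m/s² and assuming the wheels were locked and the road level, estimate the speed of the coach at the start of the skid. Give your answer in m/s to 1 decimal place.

Initial speed ≈ 18.4 m/s

Deceleration a = μg = 0.6 × 9.8 = 5.880 m/s².
v = √(2a·d) = √(2 × 5.880 × 28.7) = √337.512 = 18.3715 m/s.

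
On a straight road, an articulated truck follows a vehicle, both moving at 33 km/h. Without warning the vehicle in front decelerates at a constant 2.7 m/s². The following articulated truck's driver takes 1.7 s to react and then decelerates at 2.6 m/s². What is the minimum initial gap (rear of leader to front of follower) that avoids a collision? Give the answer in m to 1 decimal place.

Minimum gap ≈ 16.2 m

33 km/h ÷ 3.6 = 9.1667 m/s.
Leader travels v²/(2a_L) = 84.028 / 5.400 = 15.561 m before stopping.
Follower covers v·t_r = 9.1667 × 1.7 = 15.583 m while reacting, then v²/(2a_F) = 84.028 / 5.200 = 16.159 m while braking, for a total of 15.583 + 16.159 = 31.742 m.
Since a_F ≤ a_L and the follower starts braking later, the follower is never slower than the leader, so the closest approach is when both have stopped.
Minimum gap = 31.742 − 15.561 = 16.181 m.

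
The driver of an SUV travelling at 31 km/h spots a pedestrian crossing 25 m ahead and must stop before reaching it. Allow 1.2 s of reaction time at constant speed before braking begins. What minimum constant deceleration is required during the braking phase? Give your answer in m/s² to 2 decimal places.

31 km/h ÷ 3.6 = 8.6111 m/s.
Distance covered during reaction = 8.6111 × 1.2 = 10.333 m.
Distance available for braking: 25 − 10.333 = 14.667 m.
v² = 2a·d ⇒ a = v²/(2d) = 8.6111² / (2 × 14.667) = 74.151 / 29.334 = 2.5278 m/s².

Required deceleration ≈ 2.53 m/s²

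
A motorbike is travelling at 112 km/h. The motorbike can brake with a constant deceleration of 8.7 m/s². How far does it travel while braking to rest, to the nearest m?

Braking distance ≈ 56 m

112 km/h ÷ 3.6 = 31.1111 m/s.
Braking distance = v²/(2a) = 31.1111² / (2 × 8.700) = 967.901 / 17.400 = 55.626 m.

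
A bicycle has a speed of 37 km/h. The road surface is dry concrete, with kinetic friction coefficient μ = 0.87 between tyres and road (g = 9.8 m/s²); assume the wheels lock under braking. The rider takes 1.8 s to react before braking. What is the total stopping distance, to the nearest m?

37 km/h ÷ 3.6 = 10.2778 m/s.
a = μg = 0.87 × 9.8 = 8.526 m/s².
Reaction distance = v·t_r = 10.2778 × 1.8 = 18.500 m.
Braking distance = v²/(2a) = 10.2778² / (2 × 8.526) = 105.633 / 17.052 = 6.195 m.
Total = 18.500 + 6.195 = 24.695 m.

Total stopping distance ≈ 25 m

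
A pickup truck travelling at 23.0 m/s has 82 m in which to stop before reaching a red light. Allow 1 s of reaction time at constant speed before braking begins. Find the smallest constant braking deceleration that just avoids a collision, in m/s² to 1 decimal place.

Distance covered during reaction = 23.0000 × 1 = 23.000 m.
Distance available for braking: 82 − 23.000 = 59.000 m.
v² = 2a·d ⇒ a = v²/(2d) = 23.0000² / (2 × 59.000) = 529.000 / 118.000 = 4.4831 m/s².

Required deceleration ≈ 4.5 m/s²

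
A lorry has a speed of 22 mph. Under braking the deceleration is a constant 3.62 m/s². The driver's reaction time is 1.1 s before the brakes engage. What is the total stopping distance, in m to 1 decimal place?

22 mph × 0.44704 = 9.8349 m/s.
Reaction distance = v·t_r = 9.8349 × 1.1 = 10.818 m.
Braking distance = v²/(2a) = 9.8349² / (2 × 3.620) = 96.725 / 7.240 = 13.360 m.
Total = 10.818 + 13.360 = 24.178 m.

Total stopping distance ≈ 24.2 m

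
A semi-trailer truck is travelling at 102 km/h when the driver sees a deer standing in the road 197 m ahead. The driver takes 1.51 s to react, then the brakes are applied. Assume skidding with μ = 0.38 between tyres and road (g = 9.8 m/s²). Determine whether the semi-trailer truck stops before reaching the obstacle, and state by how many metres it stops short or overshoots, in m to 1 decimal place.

102 km/h ÷ 3.6 = 28.3333 m/s.
a = μg = 0.38 × 9.8 = 3.724 m/s².
Reaction distance = 28.3333 × 1.51 = 42.783 m.
Braking distance = v²/(2a) = 802.776 / 7.448 = 107.784 m.
Total stopping distance = 42.783 + 107.784 = 150.567 m, vs 197 m available — it stops with 197 − 150.567 = 46.433 m to spare.

Yes — it stops 46.4 m short of the obstacle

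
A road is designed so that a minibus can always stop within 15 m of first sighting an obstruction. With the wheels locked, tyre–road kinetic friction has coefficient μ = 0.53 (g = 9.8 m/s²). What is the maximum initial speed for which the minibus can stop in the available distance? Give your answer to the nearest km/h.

Maximum speed ≈ 45 km/h

a = μg = 0.53 × 9.8 = 5.194 m/s².
v²/(2a) = d ⇒ v = √(2 × 5.194 × 15) = √155.82 = 12.4828 m/s.
12.4828 m/s × 3.6 = 44.938 km/h.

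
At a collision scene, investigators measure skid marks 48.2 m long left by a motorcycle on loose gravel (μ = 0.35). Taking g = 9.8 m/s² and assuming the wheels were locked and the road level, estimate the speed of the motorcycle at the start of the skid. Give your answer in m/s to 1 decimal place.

Initial speed ≈ 18.2 m/s

Deceleration a = μg = 0.35 × 9.8 = 3.430 m/s².
v = √(2a·d) = √(2 × 3.430 × 48.2) = √330.652 = 18.1838 m/s.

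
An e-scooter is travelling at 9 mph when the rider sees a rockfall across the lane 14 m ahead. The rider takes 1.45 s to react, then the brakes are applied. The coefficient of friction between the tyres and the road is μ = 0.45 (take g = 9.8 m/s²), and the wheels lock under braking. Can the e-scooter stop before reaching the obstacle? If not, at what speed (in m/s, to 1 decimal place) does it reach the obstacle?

9 mph × 0.44704 = 4.0234 m/s.
a = μg = 0.45 × 9.8 = 4.410 m/s².
Reaction distance = 4.0234 × 1.45 = 5.834 m.
Braking distance = v²/(2a) = 16.188 / 8.820 = 1.835 m.
Total stopping distance = 5.834 + 1.835 = 7.669 m, vs 14 m available — it stops with 14 − 7.669 = 6.331 m to spare.

Yes — it stops about 6.3 m short of the obstacle, so it never reaches it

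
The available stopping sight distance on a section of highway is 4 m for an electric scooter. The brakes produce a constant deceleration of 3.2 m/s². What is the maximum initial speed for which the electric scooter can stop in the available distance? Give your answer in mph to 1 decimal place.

Maximum speed ≈ 11.3 mph

v²/(2a) = d ⇒ v = √(2 × 3.200 × 4) = √25.60 = 5.0596 m/s.
5.0596 m/s ÷ 0.44704 = 11.318 mph.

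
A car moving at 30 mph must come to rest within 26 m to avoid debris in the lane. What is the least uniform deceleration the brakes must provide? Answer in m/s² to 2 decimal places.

30 mph × 0.44704 = 13.4112 m/s.
v² = 2a·d ⇒ a = v²/(2d) = 13.4112² / (2 × 26.000) = 179.860 / 52.000 = 3.4588 m/s².

Required deceleration ≈ 3.46 m/s²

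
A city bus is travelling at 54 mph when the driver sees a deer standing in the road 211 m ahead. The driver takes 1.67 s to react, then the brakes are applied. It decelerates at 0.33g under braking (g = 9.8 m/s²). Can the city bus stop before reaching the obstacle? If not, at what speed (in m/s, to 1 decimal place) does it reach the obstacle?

54 mph × 0.44704 = 24.1402 m/s.
a = 0.33 × 9.8 = 3.234 m/s².
Reaction distance = 24.1402 × 1.67 = 40.314 m.
Braking distance = v²/(2a) = 582.749 / 6.468 = 90.097 m.
Total stopping distance = 40.314 + 90.097 = 130.411 m, vs 211 m available — it stops with 211 − 130.411 = 80.589 m to spare.

Yes — it stops about 80.6 m short of the obstacle, so it never reaches it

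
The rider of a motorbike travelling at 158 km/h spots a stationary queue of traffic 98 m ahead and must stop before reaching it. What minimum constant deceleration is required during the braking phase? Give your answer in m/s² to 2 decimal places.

158 km/h ÷ 3.6 = 43.8889 m/s.
v² = 2a·d ⇒ a = v²/(2d) = 43.8889² / (2 × 98.000) = 1926.236 / 196.000 = 9.8277 m/s².

Required deceleration ≈ 9.83 m/s²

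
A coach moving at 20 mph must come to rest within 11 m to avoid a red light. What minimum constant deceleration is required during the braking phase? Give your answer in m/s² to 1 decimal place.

Required deceleration ≈ 3.6 m/s²

20 mph × 0.44704 = 8.9408 m/s.
v² = 2a·d ⇒ a = v²/(2d) = 8.9408² / (2 × 11.000) = 79.938 / 22.000 = 3.6335 m/s².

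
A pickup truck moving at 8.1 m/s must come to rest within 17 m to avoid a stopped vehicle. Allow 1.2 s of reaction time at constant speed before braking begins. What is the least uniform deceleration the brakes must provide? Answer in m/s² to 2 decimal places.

Required deceleration ≈ 4.51 m/s²

Distance covered during reaction = 8.1000 × 1.2 = 9.720 m.
Distance available for braking: 17 − 9.720 = 7.280 m.
v² = 2a·d ⇒ a = v²/(2d) = 8.1000² / (2 × 7.280) = 65.610 / 14.560 = 4.5062 m/s².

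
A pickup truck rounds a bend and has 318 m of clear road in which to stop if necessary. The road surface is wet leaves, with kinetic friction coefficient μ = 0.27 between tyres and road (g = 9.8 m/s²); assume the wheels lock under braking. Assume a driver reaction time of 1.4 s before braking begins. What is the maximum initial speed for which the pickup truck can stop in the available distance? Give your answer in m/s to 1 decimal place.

Maximum speed ≈ 37.5 m/s

a = μg = 0.27 × 9.8 = 2.646 m/s².
Stopping distance: v·t_r + v²/(2a) = 318 with t_r = 1.4 s and a = 2.646 m/s².
So v² + 7.409 v − 1682.86 = 0.
Positive root: v = −a·t_r + √((a·t_r)² + 2a·d) = −3.704 + √(13.720 + 1682.86) = 37.4856 m/s.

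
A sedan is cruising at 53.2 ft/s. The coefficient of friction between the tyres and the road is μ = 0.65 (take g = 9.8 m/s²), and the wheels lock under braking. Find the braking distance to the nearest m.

53.2 ft/s × 0.3048 = 16.2154 m/s.
a = μg = 0.65 × 9.8 = 6.370 m/s².
Braking distance = v²/(2a) = 16.2154² / (2 × 6.370) = 262.939 / 12.740 = 20.639 m.

Braking distance ≈ 21 m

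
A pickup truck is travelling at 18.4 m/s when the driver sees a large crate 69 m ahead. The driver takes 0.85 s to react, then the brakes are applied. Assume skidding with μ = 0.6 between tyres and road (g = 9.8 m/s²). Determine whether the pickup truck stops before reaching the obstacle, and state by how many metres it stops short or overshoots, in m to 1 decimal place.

Yes — it stops 24.6 m short of the obstacle

a = μg = 0.6 × 9.8 = 5.880 m/s².
Reaction distance = 18.4000 × 0.85 = 15.640 m.
Braking distance = v²/(2a) = 338.560 / 11.760 = 28.789 m.
Total stopping distance = 15.640 + 28.789 = 44.429 m, vs 69 m available — it stops with 69 − 44.429 = 24.571 m to spare.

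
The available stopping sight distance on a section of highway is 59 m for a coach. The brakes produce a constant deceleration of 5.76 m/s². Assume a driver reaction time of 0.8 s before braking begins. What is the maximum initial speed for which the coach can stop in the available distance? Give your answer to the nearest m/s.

Stopping distance: v·t_r + v²/(2a) = 59 with t_r = 0.8 s and a = 5.760 m/s².
So v² + 9.216 v − 679.68 = 0.
Positive root: v = −a·t_r + √((a·t_r)² + 2a·d) = −4.608 + √(21.234 + 679.68) = 21.8668 m/s.

Maximum speed ≈ 22 m/s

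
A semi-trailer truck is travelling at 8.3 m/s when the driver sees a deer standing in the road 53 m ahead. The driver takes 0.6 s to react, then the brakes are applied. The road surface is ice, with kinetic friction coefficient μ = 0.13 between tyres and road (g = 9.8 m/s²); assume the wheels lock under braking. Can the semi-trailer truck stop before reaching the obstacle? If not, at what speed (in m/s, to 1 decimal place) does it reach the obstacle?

Yes — it stops about 21.0 m short of the obstacle, so it never reaches it

a = μg = 0.13 × 9.8 = 1.274 m/s².
Reaction distance = 8.3000 × 0.6 = 4.980 m.
Braking distance = v²/(2a) = 68.890 / 2.548 = 27.037 m.
Total stopping distance = 4.980 + 27.037 = 32.017 m, vs 53 m available — it stops with 53 − 32.017 = 20.983 m to spare.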